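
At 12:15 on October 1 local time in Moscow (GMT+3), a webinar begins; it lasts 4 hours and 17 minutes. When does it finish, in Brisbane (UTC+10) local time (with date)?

Convert start to UTC: 12:15 − 3:00 = 09:15 UTC on Oct 1.
Add 4 hours and 17 minutes duration → 13:32 UTC.
Brisbane is UTC+10:00, so local end time = 13:32 + 10:00 = 23:32 on Oct 1.

23:32 on October 1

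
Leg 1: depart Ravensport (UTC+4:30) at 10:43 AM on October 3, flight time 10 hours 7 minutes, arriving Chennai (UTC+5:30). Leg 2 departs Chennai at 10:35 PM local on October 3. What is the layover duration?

45 minutes

Convert departure to UTC: 10:43 AM − 4:30 = 6:13 AM UTC on Oct 3.
Add 10 hours and 7 minutes flight time → 4:20 PM UTC.
Chennai is UTC+5:30, so local arrival = 4:20 PM + 5:30 = 9:50 PM on Oct 3.
Layover = 10:35 PM − 9:50 PM = 45 minutes.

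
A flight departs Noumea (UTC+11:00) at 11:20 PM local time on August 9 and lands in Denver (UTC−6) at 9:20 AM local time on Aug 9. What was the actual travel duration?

Denver is 17:00 behind Noumea.
Clock-face elapsed time (ignoring zones) is −14 hours.
Actual elapsed = −14 hours + 17:00 = 3 hours.

3 hours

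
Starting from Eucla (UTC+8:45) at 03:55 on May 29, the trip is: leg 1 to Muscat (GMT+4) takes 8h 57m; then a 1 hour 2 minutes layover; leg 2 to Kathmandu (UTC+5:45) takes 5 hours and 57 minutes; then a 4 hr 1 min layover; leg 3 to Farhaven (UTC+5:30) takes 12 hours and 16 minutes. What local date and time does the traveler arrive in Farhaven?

08:53 on May 30

Convert departure to UTC: 03:55 − 8:45 = 19:10 UTC on May 28.
Add 8 hours and 57 minutes leg 1 → 04:07 UTC (May 29).
Add 1 hour 2 minutes layover in Muscat → 05:09 UTC.
Add 5 hours and 57 minutes leg 2 → 11:06 UTC.
Add 4 hours and 1 minute layover in Kathmandu → 15:07 UTC.
Add 12 hours and 16 minutes leg 3 → 03:23 UTC (May 30).
Farhaven is UTC+5:30, so local arrival = 03:23 + 5:30 = 08:53 on May 30.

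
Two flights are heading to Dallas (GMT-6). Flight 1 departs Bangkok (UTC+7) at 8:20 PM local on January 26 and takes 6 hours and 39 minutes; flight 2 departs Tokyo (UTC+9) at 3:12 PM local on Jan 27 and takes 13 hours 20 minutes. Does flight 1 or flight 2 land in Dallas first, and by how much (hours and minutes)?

Flight 1 in UTC: 8:20 PM − 7:00 = 1:20 PM on Jan 26.
+6 hours and 39 minutes → arrive 7:59 PM UTC on Jan 26.
Flight 2 in UTC: 3:12 PM − 9:00 = 6:12 AM on Jan 27.
+13 hours and 20 minutes → arrive 7:32 PM UTC on Jan 27.
Flight 1 lands earlier by 23 hours 33 minutes.

the first, by 23 hours 33 minutes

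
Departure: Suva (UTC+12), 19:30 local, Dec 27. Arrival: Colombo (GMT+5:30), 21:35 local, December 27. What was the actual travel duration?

8 hours 35 minutes

Colombo is 6:30 behind Suva.
Clock-face elapsed time (ignoring zones) is 2 hours 5 minutes.
Actual elapsed = 2 hours 5 minutes + 6:30 = 8 hours 35 minutes.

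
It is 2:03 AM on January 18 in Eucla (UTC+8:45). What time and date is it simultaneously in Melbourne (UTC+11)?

4:18 AM on January 18

In UTC: 2:03 AM − 8:45 = 5:18 PM on Jan 17.
Melbourne is UTC+11:00: 5:18 PM + 11:00 = 4:18 AM on Jan 18.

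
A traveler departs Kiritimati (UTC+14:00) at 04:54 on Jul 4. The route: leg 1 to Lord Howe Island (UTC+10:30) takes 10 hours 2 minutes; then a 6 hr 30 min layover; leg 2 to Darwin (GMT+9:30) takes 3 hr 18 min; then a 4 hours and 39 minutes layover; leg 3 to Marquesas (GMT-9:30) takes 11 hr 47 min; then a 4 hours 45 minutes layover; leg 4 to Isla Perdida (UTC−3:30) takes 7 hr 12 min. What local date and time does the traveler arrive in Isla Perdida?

11:37 on Jul 5

Convert departure to UTC: 04:54 − 14:00 = 14:54 UTC on Jul 3.
Add 10 hours 2 minutes leg 1 → 00:56 UTC (Jul 4).
Add 6 hours 30 minutes layover in Lord Howe Island → 07:26 UTC.
Add 3 hours and 18 minutes leg 2 → 10:44 UTC.
Add 4 hours 39 minutes layover in Darwin → 15:23 UTC.
Add 11 hours and 47 minutes leg 3 → 03:10 UTC (Jul 5).
Add 4 hours 45 minutes layover in Marquesas → 07:55 UTC.
Add 7 hours 12 minutes leg 4 → 15:07 UTC.
Isla Perdida is UTC−3:30, so local arrival = 15:07 − 3:30 = 11:37 on Jul 5.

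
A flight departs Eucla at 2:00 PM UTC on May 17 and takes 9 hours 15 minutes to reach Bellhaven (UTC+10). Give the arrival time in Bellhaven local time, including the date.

Departure is given in UTC: 2:00 PM on May 17.
Add 9 hours and 15 minutes → 11:15 PM UTC.
Bellhaven is UTC+10:00: 11:15 PM + 10:00 = 9:15 AM on May 18.

9:15 AM on May 18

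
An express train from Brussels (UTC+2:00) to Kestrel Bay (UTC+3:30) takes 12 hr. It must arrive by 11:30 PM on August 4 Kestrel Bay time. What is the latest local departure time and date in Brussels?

Target arrival in UTC: 11:30 PM − 3:30 = 8:00 PM on Aug 4.
Subtract 12 hours → departure 8:00 AM UTC on Aug 4.
Brussels is UTC+2:00: 8:00 AM + 2:00 = 10:00 AM on Aug 4.

10:00 AM on August 4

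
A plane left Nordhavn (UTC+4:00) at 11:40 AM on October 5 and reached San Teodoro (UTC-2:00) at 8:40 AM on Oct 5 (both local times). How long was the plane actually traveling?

Departure in UTC: 11:40 AM − 4:00 = 7:40 AM on Oct 5.
Arrival in UTC: 8:40 AM + 2:00 = 10:40 AM on Oct 5.
Elapsed = 10:40 AM − 7:40 AM = 3 hours.

3 hours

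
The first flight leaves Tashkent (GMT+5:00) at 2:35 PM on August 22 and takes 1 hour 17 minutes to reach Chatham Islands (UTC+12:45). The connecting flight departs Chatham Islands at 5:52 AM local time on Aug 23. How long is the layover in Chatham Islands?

6 hours 15 minutes

Convert departure to UTC: 2:35 PM − 5:00 = 9:35 AM UTC on Aug 22.
Add 1 hour and 17 minutes flight time → 10:52 AM UTC.
Chatham Islands is UTC+12:45, so local arrival = 10:52 AM + 12:45 = 11:37 PM on Aug 22.
Layover = 5:52 AM − 11:37 PM (+1 day) = 6 hours 15 minutes.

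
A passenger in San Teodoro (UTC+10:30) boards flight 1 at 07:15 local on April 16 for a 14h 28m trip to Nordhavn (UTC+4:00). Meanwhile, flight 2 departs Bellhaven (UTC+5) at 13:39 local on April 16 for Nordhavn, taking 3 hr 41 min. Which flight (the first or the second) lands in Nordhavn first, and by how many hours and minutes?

the first, by 1 hour 7 minutes

Flight 1 in UTC: 07:15 − 10:30 = 20:45 on Apr 15.
+14 hours and 28 minutes → arrive 11:13 UTC on Apr 16.
Flight 2 in UTC: 13:39 − 5:00 = 08:39 on Apr 16.
+3 hours 41 minutes → arrive 12:20 UTC on Apr 16.
Flight 1 lands earlier by 1 hour 7 minutes.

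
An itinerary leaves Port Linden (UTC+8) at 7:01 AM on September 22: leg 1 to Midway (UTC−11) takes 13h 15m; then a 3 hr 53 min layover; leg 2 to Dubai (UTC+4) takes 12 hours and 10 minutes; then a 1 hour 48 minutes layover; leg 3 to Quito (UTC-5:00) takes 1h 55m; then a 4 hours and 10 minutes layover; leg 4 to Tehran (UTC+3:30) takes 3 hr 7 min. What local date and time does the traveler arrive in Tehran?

Convert departure to UTC: 7:01 AM − 8:00 = 11:01 PM UTC on Sep 21.
Add 13 hours and 15 minutes leg 1 → 12:16 PM UTC (Sep 22).
Add 3 hours 53 minutes layover in Midway → 4:09 PM UTC.
Add 12 hours 10 minutes leg 2 → 4:19 AM UTC (Sep 23).
Add 1 hour 48 minutes layover in Dubai → 6:07 AM UTC.
Add 1 hour 55 minutes leg 3 → 8:02 AM UTC.
Add 4 hours 10 minutes layover in Quito → 12:12 PM UTC.
Add 3 hours 7 minutes leg 4 → 3:19 PM UTC.
Tehran is UTC+3:30, so local arrival = 3:19 PM + 3:30 = 6:49 PM on Sep 23.

6:49 PM on September 23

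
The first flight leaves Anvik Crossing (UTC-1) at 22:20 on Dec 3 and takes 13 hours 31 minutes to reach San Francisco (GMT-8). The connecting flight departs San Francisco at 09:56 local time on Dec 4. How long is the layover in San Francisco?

Convert departure to UTC: 22:20 + 1:00 = 23:20 UTC on Dec 3.
Add 13 hours and 31 minutes flight time → 12:51 UTC (Dec 4).
San Francisco is UTC−8:00, so local arrival = 12:51 − 8:00 = 04:51 on Dec 4.
Layover = 09:56 − 04:51 = 5 hours 5 minutes.

5 hours 5 minutes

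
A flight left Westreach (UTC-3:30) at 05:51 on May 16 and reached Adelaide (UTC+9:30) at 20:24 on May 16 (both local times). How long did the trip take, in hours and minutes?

1 hour 33 minutes

Adelaide is 13:00 ahead of Westreach.
Clock-face elapsed time (ignoring zones) is 14 hours 33 minutes.
Actual elapsed = 14 hours 33 minutes − 13:00 = 1 hour 33 minutes.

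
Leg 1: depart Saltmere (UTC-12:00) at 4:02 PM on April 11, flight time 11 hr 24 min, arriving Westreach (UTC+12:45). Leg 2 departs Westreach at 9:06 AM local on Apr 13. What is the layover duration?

Convert departure to UTC: 4:02 PM + 12:00 = 4:02 AM UTC on Apr 12.
Add 11 hours 24 minutes flight time → 3:26 PM UTC.
Westreach is UTC+12:45, so local arrival = 3:26 PM + 12:45 = 4:11 AM on Apr 13.
Layover = 9:06 AM − 4:11 AM = 4 hours 55 minutes.

4 hours 55 minutes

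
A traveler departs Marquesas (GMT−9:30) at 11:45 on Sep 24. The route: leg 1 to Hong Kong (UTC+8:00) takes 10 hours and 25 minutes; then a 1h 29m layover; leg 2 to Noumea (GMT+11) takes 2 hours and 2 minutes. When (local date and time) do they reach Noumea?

Convert departure to UTC: 11:45 + 9:30 = 21:15 UTC on Sep 24.
Add 10 hours 25 minutes leg 1 → 07:40 UTC (Sep 25).
Add 1 hour 29 minutes layover in Hong Kong → 09:09 UTC.
Add 2 hours and 2 minutes leg 2 → 11:11 UTC.
Noumea is UTC+11:00, so local arrival = 11:11 + 11:00 = 22:11 on Sep 25.

22:11 on September 25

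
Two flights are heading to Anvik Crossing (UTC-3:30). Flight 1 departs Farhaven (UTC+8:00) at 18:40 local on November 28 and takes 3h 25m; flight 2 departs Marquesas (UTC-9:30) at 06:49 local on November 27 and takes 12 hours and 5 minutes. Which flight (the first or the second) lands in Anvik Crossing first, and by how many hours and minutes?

Flight 1 in UTC: 18:40 − 8:00 = 10:40 on Nov 28.
+3 hours 25 minutes → arrive 14:05 UTC on Nov 28.
Flight 2 in UTC: 06:49 + 9:30 = 16:19 on Nov 27.
+12 hours 5 minutes → arrive 04:24 UTC on Nov 28.
Flight 2 lands earlier by 9 hours 41 minutes.

the second, by 9 hours 41 minutes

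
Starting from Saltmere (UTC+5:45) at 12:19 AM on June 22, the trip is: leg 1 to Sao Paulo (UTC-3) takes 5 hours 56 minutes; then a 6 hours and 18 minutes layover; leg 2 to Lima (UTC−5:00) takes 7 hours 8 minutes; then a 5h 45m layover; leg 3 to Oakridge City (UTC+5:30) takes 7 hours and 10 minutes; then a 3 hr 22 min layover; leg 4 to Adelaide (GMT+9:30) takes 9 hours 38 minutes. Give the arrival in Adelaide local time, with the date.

1:21 AM on June 24

Convert departure to UTC: 12:19 AM − 5:45 = 6:34 PM UTC on Jun 21.
Add 5 hours 56 minutes leg 1 → 12:30 AM UTC (Jun 22).
Add 6 hours 18 minutes layover in Sao Paulo → 6:48 AM UTC.
Add 7 hours 8 minutes leg 2 → 1:56 PM UTC.
Add 5 hours 45 minutes layover in Lima → 7:41 PM UTC.
Add 7 hours 10 minutes leg 3 → 2:51 AM UTC (Jun 23).
Add 3 hours 22 minutes layover in Oakridge City → 6:13 AM UTC.
Add 9 hours 38 minutes leg 4 → 3:51 PM UTC.
Adelaide is UTC+9:30, so local arrival = 3:51 PM + 9:30 = 1:21 AM on Jun 24.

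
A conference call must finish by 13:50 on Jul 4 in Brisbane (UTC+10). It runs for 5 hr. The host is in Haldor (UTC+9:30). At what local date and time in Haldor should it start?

08:20 on July 4

Target end time in UTC: 13:50 − 10:00 = 03:50 on Jul 4.
Subtract 5 hours → start 22:50 UTC on Jul 3.
Haldor is UTC+9:30: 22:50 + 9:30 = 08:20 on Jul 4.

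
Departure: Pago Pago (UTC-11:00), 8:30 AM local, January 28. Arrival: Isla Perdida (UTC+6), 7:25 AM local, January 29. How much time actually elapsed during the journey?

Departure in UTC: 8:30 AM + 11:00 = 7:30 PM on Jan 28.
Arrival in UTC: 7:25 AM − 6:00 = 1:25 AM on Jan 29.
Elapsed = 1:25 AM − 7:30 PM (+1 day) = 5 hours 55 minutes.

5 hours 55 minutes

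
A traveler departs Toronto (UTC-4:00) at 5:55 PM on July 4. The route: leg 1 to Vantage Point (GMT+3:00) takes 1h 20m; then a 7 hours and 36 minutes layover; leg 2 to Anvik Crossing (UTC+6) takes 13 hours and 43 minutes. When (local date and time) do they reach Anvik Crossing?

2:34 AM on July 6

Convert departure to UTC: 5:55 PM + 4:00 = 9:55 PM UTC on Jul 4.
Add 1 hour and 20 minutes leg 1 → 11:15 PM UTC.
Add 7 hours and 36 minutes layover in Vantage Point → 6:51 AM UTC (Jul 5).
Add 13 hours 43 minutes leg 2 → 8:34 PM UTC.
Anvik Crossing is UTC+6:00, so local arrival = 8:34 PM + 6:00 = 2:34 AM on Jul 6.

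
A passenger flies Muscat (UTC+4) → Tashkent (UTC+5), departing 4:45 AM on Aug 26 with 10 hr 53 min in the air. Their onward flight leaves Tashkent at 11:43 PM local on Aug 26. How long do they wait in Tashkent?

7 hours 5 minutes

Convert departure to UTC: 4:45 AM − 4:00 = 12:45 AM UTC on Aug 26.
Add 10 hours and 53 minutes flight time → 11:38 AM UTC.
Tashkent is UTC+5:00, so local arrival = 11:38 AM + 5:00 = 4:38 PM on Aug 26.
Layover = 11:43 PM − 4:38 PM = 7 hours 5 minutes.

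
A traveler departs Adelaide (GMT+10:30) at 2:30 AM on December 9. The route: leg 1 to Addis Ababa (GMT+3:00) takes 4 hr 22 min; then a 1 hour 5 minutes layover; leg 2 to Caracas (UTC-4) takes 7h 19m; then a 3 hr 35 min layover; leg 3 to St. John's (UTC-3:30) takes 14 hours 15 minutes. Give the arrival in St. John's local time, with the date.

Convert departure to UTC: 2:30 AM − 10:30 = 4:00 PM UTC on Dec 8.
Add 4 hours and 22 minutes leg 1 → 8:22 PM UTC.
Add 1 hour 5 minutes layover in Addis Ababa → 9:27 PM UTC.
Add 7 hours and 19 minutes leg 2 → 4:46 AM UTC (Dec 9).
Add 3 hours 35 minutes layover in Caracas → 8:21 AM UTC.
Add 14 hours and 15 minutes leg 3 → 10:36 PM UTC.
St. John's is UTC−3:30, so local arrival = 10:36 PM − 3:30 = 7:06 PM on Dec 9.

7:06 PM on December 9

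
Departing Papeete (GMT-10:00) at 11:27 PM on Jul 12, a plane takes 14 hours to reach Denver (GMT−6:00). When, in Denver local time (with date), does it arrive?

Denver is 4:00 ahead of Papeete.
After 14 hours it is 1:27 PM (Jul 13) in Papeete.
Shift by the zone difference: 1:27 PM + 4:00 = 5:27 PM on Jul 13 in Denver.

5:27 PM on July 13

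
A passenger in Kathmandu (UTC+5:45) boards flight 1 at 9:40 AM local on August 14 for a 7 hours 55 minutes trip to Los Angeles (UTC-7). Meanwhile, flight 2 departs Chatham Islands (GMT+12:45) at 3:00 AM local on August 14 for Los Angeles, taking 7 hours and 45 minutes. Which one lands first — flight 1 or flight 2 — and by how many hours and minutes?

Flight 1 in UTC: 9:40 AM − 5:45 = 3:55 AM on Aug 14.
+7 hours 55 minutes → arrive 11:50 AM UTC on Aug 14.
Flight 2 in UTC: 3:00 AM − 12:45 = 2:15 PM on Aug 13.
+7 hours and 45 minutes → arrive 10:00 PM UTC on Aug 13.
Flight 2 lands earlier by 13 hours 50 minutes.

the second, by 13 hours 50 minutes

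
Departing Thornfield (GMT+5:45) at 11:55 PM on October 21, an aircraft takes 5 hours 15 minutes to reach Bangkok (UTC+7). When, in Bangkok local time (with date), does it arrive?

Convert departure to UTC: 11:55 PM − 5:45 = 6:10 PM UTC on Oct 21.
Add 5 hours and 15 minutes travel time → 11:25 PM UTC.
Bangkok is UTC+7:00, so local arrival = 11:25 PM + 7:00 = 6:25 AM on Oct 22.

6:25 AM on October 22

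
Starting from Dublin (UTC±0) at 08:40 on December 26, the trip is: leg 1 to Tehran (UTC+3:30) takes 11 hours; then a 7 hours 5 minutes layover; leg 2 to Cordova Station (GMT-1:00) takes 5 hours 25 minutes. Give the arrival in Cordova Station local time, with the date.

07:10 on December 27

Dublin is at UTC+0, so departure is already 08:40 UTC on Dec 26.
Add 11 hours leg 1 → 19:40 UTC.
Add 7 hours and 5 minutes layover in Tehran → 02:45 UTC (Dec 27).
Add 5 hours and 25 minutes leg 2 → 08:10 UTC.
Cordova Station is UTC−1:00, so local arrival = 08:10 − 1:00 = 07:10 on Dec 27.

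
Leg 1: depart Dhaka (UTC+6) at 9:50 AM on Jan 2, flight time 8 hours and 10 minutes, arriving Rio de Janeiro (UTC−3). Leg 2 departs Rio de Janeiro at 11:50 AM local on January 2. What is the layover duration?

2 hours 50 minutes

Convert departure to UTC: 9:50 AM − 6:00 = 3:50 AM UTC on Jan 2.
Add 8 hours 10 minutes flight time → 12:00 PM UTC.
Rio de Janeiro is UTC−3:00, so local arrival = 12:00 PM − 3:00 = 9:00 AM on Jan 2.
Layover = 11:50 AM − 9:00 AM = 2 hours 50 minutes.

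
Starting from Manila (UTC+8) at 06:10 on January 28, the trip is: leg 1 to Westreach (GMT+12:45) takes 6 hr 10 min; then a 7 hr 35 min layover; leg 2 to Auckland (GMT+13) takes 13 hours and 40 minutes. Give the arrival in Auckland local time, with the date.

Convert departure to UTC: 06:10 − 8:00 = 22:10 UTC on Jan 27.
Add 6 hours and 10 minutes leg 1 → 04:20 UTC (Jan 28).
Add 7 hours 35 minutes layover in Westreach → 11:55 UTC.
Add 13 hours 40 minutes leg 2 → 01:35 UTC (Jan 29).
Auckland is UTC+13:00, so local arrival = 01:35 + 13:00 = 14:35 on Jan 29.

14:35 on Jan 29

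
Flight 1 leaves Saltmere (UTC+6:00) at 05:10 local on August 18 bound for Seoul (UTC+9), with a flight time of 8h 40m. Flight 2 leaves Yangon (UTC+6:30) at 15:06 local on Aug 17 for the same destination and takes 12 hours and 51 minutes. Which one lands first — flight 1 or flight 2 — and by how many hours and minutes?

the second, by 10 hours 23 minutes

Flight 1 in UTC: 05:10 − 6:00 = 23:10 on Aug 17.
+8 hours 40 minutes → arrive 07:50 UTC on Aug 18.
Flight 2 in UTC: 15:06 − 6:30 = 08:36 on Aug 17.
+12 hours and 51 minutes → arrive 21:27 UTC on Aug 17.
Flight 2 lands earlier by 10 hours 23 minutes.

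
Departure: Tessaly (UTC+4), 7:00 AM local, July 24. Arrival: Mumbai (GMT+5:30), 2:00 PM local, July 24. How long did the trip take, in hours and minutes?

Departure in UTC: 7:00 AM − 4:00 = 3:00 AM on Jul 24.
Arrival in UTC: 2:00 PM − 5:30 = 8:30 AM on Jul 24.
Elapsed = 8:30 AM − 3:00 AM = 5 hours 30 minutes.

5 hours 30 minutes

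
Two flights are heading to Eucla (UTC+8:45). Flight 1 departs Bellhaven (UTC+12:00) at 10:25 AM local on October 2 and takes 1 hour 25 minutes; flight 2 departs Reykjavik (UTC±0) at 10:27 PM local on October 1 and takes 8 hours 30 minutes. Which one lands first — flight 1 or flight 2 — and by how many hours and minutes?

the first, by 7 hours 7 minutes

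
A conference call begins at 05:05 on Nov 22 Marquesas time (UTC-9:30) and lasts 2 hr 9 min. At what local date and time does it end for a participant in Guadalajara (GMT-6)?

10:44 on November 22

Convert start to UTC: 05:05 + 9:30 = 14:35 UTC on Nov 22.
Add 2 hours 9 minutes duration → 16:44 UTC.
Guadalajara is UTC−6:00, so local end time = 16:44 − 6:00 = 10:44 on Nov 22.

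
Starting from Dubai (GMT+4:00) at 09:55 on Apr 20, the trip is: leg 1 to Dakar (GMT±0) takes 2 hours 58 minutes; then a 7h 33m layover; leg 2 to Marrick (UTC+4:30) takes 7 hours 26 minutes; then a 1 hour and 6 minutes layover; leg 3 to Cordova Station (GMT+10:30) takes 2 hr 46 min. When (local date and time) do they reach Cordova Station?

14:14 on April 21

Convert departure to UTC: 09:55 − 4:00 = 05:55 UTC on Apr 20.
Add 2 hours 58 minutes leg 1 → 08:53 UTC.
Add 7 hours and 33 minutes layover in Dakar → 16:26 UTC.
Add 7 hours 26 minutes leg 2 → 23:52 UTC.
Add 1 hour 6 minutes layover in Marrick → 00:58 UTC (Apr 21).
Add 2 hours 46 minutes leg 3 → 03:44 UTC.
Cordova Station is UTC+10:30, so local arrival = 03:44 + 10:30 = 14:14 on Apr 21.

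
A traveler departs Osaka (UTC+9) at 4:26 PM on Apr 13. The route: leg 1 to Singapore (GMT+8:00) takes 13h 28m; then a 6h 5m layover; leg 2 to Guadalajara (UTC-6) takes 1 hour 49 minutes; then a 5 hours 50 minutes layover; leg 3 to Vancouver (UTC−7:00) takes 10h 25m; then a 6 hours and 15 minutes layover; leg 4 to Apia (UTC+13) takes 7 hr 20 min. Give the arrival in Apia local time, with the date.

Convert departure to UTC: 4:26 PM − 9:00 = 7:26 AM UTC on Apr 13.
Add 13 hours 28 minutes leg 1 → 8:54 PM UTC.
Add 6 hours 5 minutes layover in Singapore → 2:59 AM UTC (Apr 14).
Add 1 hour 49 minutes leg 2 → 4:48 AM UTC.
Add 5 hours 50 minutes layover in Guadalajara → 10:38 AM UTC.
Add 10 hours 25 minutes leg 3 → 9:03 PM UTC.
Add 6 hours 15 minutes layover in Vancouver → 3:18 AM UTC (Apr 15).
Add 7 hours and 20 minutes leg 4 → 10:38 AM UTC.
Apia is UTC+13:00, so local arrival = 10:38 AM + 13:00 = 11:38 PM on Apr 15.

11:38 PM on April 15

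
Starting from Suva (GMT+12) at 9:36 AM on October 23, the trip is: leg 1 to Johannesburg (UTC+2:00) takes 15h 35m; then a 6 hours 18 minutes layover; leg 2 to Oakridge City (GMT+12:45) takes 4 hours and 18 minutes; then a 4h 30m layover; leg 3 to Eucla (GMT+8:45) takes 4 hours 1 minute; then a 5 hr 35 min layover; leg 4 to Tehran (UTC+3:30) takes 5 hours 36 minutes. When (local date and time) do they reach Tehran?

10:59 PM on Oct 24

Convert departure to UTC: 9:36 AM − 12:00 = 9:36 PM UTC on Oct 22.
Add 15 hours and 35 minutes leg 1 → 1:11 PM UTC (Oct 23).
Add 6 hours and 18 minutes layover in Johannesburg → 7:29 PM UTC.
Add 4 hours 18 minutes leg 2 → 11:47 PM UTC.
Add 4 hours 30 minutes layover in Oakridge City → 4:17 AM UTC (Oct 24).
Add 4 hours 1 minute leg 3 → 8:18 AM UTC.
Add 5 hours and 35 minutes layover in Eucla → 1:53 PM UTC.
Add 5 hours 36 minutes leg 4 → 7:29 PM UTC.
Tehran is UTC+3:30, so local arrival = 7:29 PM + 3:30 = 10:59 PM on Oct 24.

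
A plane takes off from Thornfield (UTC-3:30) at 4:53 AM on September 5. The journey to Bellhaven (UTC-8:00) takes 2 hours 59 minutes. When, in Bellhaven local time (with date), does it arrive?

3:22 AM on September 5

Bellhaven is 4:30 behind Thornfield.
After 2 hours and 59 minutes it is 7:52 AM in Thornfield.
Shift by the zone difference: 7:52 AM − 4:30 = 3:22 AM on Sep 5 in Bellhaven.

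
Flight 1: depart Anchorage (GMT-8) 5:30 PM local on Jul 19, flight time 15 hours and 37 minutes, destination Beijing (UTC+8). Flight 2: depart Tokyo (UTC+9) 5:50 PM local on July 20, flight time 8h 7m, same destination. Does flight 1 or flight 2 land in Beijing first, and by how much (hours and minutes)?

Flight 1 in UTC: 5:30 PM + 8:00 = 1:30 AM on Jul 20.
+15 hours 37 minutes → arrive 5:07 PM UTC on Jul 20.
Flight 2 in UTC: 5:50 PM − 9:00 = 8:50 AM on Jul 20.
+8 hours and 7 minutes → arrive 4:57 PM UTC on Jul 20.
Flight 2 lands earlier by 10 minutes.

the second, by 10 minutes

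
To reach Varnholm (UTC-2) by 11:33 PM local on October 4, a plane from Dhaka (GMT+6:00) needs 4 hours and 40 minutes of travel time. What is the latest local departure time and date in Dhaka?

2:53 AM on October 5

Target arrival in UTC: 11:33 PM + 2:00 = 1:33 AM on Oct 5.
Subtract 4 hours 40 minutes → departure 8:53 PM UTC on Oct 4.
Dhaka is UTC+6:00: 8:53 PM + 6:00 = 2:53 AM on Oct 5.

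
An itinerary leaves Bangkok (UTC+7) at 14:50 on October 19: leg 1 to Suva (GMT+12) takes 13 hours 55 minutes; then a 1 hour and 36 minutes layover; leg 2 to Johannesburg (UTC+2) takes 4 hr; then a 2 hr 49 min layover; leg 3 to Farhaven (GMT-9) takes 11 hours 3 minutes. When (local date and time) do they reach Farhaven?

08:13 on Oct 20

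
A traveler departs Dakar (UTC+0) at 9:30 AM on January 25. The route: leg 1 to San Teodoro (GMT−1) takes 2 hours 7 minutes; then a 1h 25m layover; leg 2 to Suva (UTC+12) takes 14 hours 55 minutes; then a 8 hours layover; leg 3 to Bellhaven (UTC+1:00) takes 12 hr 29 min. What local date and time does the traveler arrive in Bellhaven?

1:26 AM on January 27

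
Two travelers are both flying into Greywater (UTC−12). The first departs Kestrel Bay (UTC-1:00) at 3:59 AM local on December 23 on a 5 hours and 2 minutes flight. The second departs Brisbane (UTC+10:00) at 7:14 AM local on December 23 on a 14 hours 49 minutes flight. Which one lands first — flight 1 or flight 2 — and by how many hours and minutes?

the first, by 2 hours 2 minutes

Flight 1 in UTC: 3:59 AM + 1:00 = 4:59 AM on Dec 23.
+5 hours 2 minutes → arrive 10:01 AM UTC on Dec 23.
Flight 2 in UTC: 7:14 AM − 10:00 = 9:14 PM on Dec 22.
+14 hours 49 minutes → arrive 12:03 PM UTC on Dec 23.
Flight 1 lands earlier by 2 hours 2 minutes.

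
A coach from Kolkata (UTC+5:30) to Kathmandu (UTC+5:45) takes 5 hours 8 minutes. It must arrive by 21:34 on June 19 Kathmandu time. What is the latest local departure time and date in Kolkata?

16:11 on June 19

Target arrival in UTC: 21:34 − 5:45 = 15:49 on Jun 19.
Subtract 5 hours 8 minutes → departure 10:41 UTC on Jun 19.
Kolkata is UTC+5:30: 10:41 + 5:30 = 16:11 on Jun 19.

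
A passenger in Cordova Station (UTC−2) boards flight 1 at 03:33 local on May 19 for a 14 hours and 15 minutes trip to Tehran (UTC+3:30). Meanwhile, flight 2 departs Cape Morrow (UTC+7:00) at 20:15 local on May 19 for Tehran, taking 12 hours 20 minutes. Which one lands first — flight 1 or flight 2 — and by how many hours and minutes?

Flight 1 in UTC: 03:33 + 2:00 = 05:33 on May 19.
+14 hours and 15 minutes → arrive 19:48 UTC on May 19.
Flight 2 in UTC: 20:15 − 7:00 = 13:15 on May 19.
+12 hours 20 minutes → arrive 01:35 UTC on May 20.
Flight 1 lands earlier by 5 hours 47 minutes.

the first, by 5 hours 47 minutes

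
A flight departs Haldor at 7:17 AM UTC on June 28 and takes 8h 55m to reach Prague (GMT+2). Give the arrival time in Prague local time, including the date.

6:12 PM on Jun 28

Departure is given in UTC: 7:17 AM on Jun 28.
Add 8 hours 55 minutes → 4:12 PM UTC.
Prague is UTC+2:00: 4:12 PM + 2:00 = 6:12 PM on Jun 28.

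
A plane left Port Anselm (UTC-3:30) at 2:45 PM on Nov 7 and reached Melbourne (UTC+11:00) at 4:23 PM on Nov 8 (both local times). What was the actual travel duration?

11 hours 8 minutes

Melbourne is 14:30 ahead of Port Anselm.
Clock-face elapsed time (ignoring zones) is 25 hours 38 minutes.
Actual elapsed = 25 hours 38 minutes − 14:30 = 11 hours 8 minutes.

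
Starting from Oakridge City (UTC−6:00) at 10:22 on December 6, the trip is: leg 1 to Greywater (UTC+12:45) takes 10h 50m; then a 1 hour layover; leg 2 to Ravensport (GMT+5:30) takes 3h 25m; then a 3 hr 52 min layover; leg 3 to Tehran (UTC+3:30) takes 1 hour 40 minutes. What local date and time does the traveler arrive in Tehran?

16:39 on December 7

Convert departure to UTC: 10:22 + 6:00 = 16:22 UTC on Dec 6.
Add 10 hours and 50 minutes leg 1 → 03:12 UTC (Dec 7).
Add 1 hour layover in Greywater → 04:12 UTC.
Add 3 hours and 25 minutes leg 2 → 07:37 UTC.
Add 3 hours 52 minutes layover in Ravensport → 11:29 UTC.
Add 1 hour 40 minutes leg 3 → 13:09 UTC.
Tehran is UTC+3:30, so local arrival = 13:09 + 3:30 = 16:39 on Dec 7.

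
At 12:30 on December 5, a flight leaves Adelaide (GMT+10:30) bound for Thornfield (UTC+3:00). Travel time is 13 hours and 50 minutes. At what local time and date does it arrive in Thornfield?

Convert departure to UTC: 12:30 − 10:30 = 02:00 UTC on Dec 5.
Add 13 hours 50 minutes travel time → 15:50 UTC.
Thornfield is UTC+3:00, so local arrival = 15:50 + 3:00 = 18:50 on Dec 5.

18:50 on Dec 5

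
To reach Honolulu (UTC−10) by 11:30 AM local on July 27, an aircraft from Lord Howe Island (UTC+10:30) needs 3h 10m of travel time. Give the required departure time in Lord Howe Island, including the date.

4:50 AM on Jul 28

Target arrival in UTC: 11:30 AM + 10:00 = 9:30 PM on Jul 27.
Subtract 3 hours and 10 minutes → departure 6:20 PM UTC on Jul 27.
Lord Howe Island is UTC+10:30: 6:20 PM + 10:30 = 4:50 AM on Jul 28.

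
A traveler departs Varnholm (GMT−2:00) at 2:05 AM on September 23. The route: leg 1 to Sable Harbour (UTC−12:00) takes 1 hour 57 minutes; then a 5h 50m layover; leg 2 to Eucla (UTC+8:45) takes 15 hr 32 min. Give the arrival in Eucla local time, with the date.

12:09 PM on September 24

Convert departure to UTC: 2:05 AM + 2:00 = 4:05 AM UTC on Sep 23.
Add 1 hour 57 minutes leg 1 → 6:02 AM UTC.
Add 5 hours and 50 minutes layover in Sable Harbour → 11:52 AM UTC.
Add 15 hours 32 minutes leg 2 → 3:24 AM UTC (Sep 24).
Eucla is UTC+8:45, so local arrival = 3:24 AM + 8:45 = 12:09 PM on Sep 24.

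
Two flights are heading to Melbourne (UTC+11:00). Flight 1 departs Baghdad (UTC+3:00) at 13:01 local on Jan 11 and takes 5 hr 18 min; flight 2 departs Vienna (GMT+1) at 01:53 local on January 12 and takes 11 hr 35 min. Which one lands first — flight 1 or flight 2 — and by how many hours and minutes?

Flight 1 in UTC: 13:01 − 3:00 = 10:01 on Jan 11.
+5 hours and 18 minutes → arrive 15:19 UTC on Jan 11.
Flight 2 in UTC: 01:53 − 1:00 = 00:53 on Jan 12.
+11 hours 35 minutes → arrive 12:28 UTC on Jan 12.
Flight 1 lands earlier by 21 hours 9 minutes.

the first, by 21 hours 9 minutes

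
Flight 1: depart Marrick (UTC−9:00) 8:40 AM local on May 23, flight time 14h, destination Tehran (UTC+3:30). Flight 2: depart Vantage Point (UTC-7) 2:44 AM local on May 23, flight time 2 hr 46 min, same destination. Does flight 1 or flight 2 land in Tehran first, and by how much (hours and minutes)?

the second, by 19 hours 10 minutes

Flight 1 in UTC: 8:40 AM + 9:00 = 5:40 PM on May 23.
+14 hours → arrive 7:40 AM UTC on May 24.
Flight 2 in UTC: 2:44 AM + 7:00 = 9:44 AM on May 23.
+2 hours and 46 minutes → arrive 12:30 PM UTC on May 23.
Flight 2 lands earlier by 19 hours 10 minutes.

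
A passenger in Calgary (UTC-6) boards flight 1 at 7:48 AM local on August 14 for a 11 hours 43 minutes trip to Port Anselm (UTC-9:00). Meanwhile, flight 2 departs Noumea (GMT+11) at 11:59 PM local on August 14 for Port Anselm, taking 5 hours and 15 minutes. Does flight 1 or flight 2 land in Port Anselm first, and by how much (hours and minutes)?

Flight 1 in UTC: 7:48 AM + 6:00 = 1:48 PM on Aug 14.
+11 hours and 43 minutes → arrive 1:31 AM UTC on Aug 15.
Flight 2 in UTC: 11:59 PM − 11:00 = 12:59 PM on Aug 14.
+5 hours 15 minutes → arrive 6:14 PM UTC on Aug 14.
Flight 2 lands earlier by 7 hours 17 minutes.

the second, by 7 hours 17 minutes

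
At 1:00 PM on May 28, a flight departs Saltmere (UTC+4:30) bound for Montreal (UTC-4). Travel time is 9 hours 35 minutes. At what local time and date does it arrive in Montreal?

2:05 PM on May 28

Convert departure to UTC: 1:00 PM − 4:30 = 8:30 AM UTC on May 28.
Add 9 hours 35 minutes travel time → 6:05 PM UTC.
Montreal is UTC−4:00, so local arrival = 6:05 PM − 4:00 = 2:05 PM on May 28.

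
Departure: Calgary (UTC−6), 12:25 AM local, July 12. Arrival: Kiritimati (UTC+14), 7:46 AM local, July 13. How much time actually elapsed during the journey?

Departure in UTC: 12:25 AM + 6:00 = 6:25 AM on Jul 12.
Arrival in UTC: 7:46 AM − 14:00 = 5:46 PM on Jul 12.
Elapsed = 5:46 PM − 6:25 AM = 11 hours 21 minutes.

11 hours 21 minutes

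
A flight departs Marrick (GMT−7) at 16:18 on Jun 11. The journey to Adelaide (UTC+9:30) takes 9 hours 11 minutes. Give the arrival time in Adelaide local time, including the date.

Convert departure to UTC: 16:18 + 7:00 = 23:18 UTC on Jun 11.
Add 9 hours 11 minutes travel time → 08:29 UTC (Jun 12).
Adelaide is UTC+9:30, so local arrival = 08:29 + 9:30 = 17:59 on Jun 12.

17:59 on Jun 12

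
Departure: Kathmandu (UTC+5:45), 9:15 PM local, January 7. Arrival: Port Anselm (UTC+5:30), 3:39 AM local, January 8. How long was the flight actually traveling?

Departure in UTC: 9:15 PM − 5:45 = 3:30 PM on Jan 7.
Arrival in UTC: 3:39 AM − 5:30 = 10:09 PM on Jan 7.
Elapsed = 10:09 PM − 3:30 PM = 6 hours 39 minutes.

6 hours 39 minutes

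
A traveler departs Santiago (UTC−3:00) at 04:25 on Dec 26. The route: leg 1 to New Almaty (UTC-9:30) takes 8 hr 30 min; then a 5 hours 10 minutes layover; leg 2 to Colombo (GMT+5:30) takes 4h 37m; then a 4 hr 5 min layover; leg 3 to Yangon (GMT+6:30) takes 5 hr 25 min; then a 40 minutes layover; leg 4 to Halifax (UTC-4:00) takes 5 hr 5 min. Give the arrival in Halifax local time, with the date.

Convert departure to UTC: 04:25 + 3:00 = 07:25 UTC on Dec 26.
Add 8 hours and 30 minutes leg 1 → 15:55 UTC.
Add 5 hours 10 minutes layover in New Almaty → 21:05 UTC.
Add 4 hours and 37 minutes leg 2 → 01:42 UTC (Dec 27).
Add 4 hours and 5 minutes layover in Colombo → 05:47 UTC.
Add 5 hours and 25 minutes leg 3 → 11:12 UTC.
Add 40 minutes layover in Yangon → 11:52 UTC.
Add 5 hours and 5 minutes leg 4 → 16:57 UTC.
Halifax is UTC−4:00, so local arrival = 16:57 − 4:00 = 12:57 on Dec 27.

12:57 on Dec 27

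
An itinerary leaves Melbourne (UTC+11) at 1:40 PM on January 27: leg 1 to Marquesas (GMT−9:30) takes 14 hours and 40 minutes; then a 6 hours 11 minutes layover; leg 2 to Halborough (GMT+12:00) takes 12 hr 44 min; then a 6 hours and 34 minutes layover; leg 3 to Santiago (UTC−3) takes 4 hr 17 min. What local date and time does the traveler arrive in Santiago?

8:06 PM on Jan 28

Convert departure to UTC: 1:40 PM − 11:00 = 2:40 AM UTC on Jan 27.
Add 14 hours 40 minutes leg 1 → 5:20 PM UTC.
Add 6 hours 11 minutes layover in Marquesas → 11:31 PM UTC.
Add 12 hours 44 minutes leg 2 → 12:15 PM UTC (Jan 28).
Add 6 hours and 34 minutes layover in Halborough → 6:49 PM UTC.
Add 4 hours and 17 minutes leg 3 → 11:06 PM UTC.
Santiago is UTC−3:00, so local arrival = 11:06 PM − 3:00 = 8:06 PM on Jan 28.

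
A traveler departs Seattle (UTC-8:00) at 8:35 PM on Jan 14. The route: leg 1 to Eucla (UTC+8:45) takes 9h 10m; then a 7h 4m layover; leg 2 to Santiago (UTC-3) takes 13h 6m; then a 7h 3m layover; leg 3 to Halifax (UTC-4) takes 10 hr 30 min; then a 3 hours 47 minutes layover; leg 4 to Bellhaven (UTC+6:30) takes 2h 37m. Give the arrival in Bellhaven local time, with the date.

Convert departure to UTC: 8:35 PM + 8:00 = 4:35 AM UTC on Jan 15.
Add 9 hours 10 minutes leg 1 → 1:45 PM UTC.
Add 7 hours and 4 minutes layover in Eucla → 8:49 PM UTC.
Add 13 hours and 6 minutes leg 2 → 9:55 AM UTC (Jan 16).
Add 7 hours 3 minutes layover in Santiago → 4:58 PM UTC.
Add 10 hours and 30 minutes leg 3 → 3:28 AM UTC (Jan 17).
Add 3 hours 47 minutes layover in Halifax → 7:15 AM UTC.
Add 2 hours and 37 minutes leg 4 → 9:52 AM UTC.
Bellhaven is UTC+6:30, so local arrival = 9:52 AM + 6:30 = 4:22 PM on Jan 17.

4:22 PM on January 17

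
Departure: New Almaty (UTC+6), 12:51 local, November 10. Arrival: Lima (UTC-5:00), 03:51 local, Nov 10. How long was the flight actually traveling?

Lima is 11:00 behind New Almaty.
Clock-face elapsed time (ignoring zones) is −9 hours.
Actual elapsed = −9 hours + 11:00 = 2 hours.

2 hours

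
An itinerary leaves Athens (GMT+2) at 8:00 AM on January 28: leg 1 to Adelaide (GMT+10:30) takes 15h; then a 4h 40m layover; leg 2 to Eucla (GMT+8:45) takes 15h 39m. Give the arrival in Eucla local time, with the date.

2:04 AM on January 30

Convert departure to UTC: 8:00 AM − 2:00 = 6:00 AM UTC on Jan 28.
Add 15 hours leg 1 → 9:00 PM UTC.
Add 4 hours and 40 minutes layover in Adelaide → 1:40 AM UTC (Jan 29).
Add 15 hours 39 minutes leg 2 → 5:19 PM UTC.
Eucla is UTC+8:45, so local arrival = 5:19 PM + 8:45 = 2:04 AM on Jan 30.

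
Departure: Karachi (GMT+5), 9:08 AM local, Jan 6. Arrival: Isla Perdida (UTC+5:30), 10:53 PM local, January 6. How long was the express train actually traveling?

Departure in UTC: 9:08 AM − 5:00 = 4:08 AM on Jan 6.
Arrival in UTC: 10:53 PM − 5:30 = 5:23 PM on Jan 6.
Elapsed = 5:23 PM − 4:08 AM = 13 hours 15 minutes.

13 hours 15 minutes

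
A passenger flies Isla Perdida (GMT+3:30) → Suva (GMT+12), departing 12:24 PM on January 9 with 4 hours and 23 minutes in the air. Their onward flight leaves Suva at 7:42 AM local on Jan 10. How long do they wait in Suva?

Convert departure to UTC: 12:24 PM − 3:30 = 8:54 AM UTC on Jan 9.
Add 4 hours 23 minutes flight time → 1:17 PM UTC.
Suva is UTC+12:00, so local arrival = 1:17 PM + 12:00 = 1:17 AM on Jan 10.
Layover = 7:42 AM − 1:17 AM = 6 hours 25 minutes.

6 hours 25 minutes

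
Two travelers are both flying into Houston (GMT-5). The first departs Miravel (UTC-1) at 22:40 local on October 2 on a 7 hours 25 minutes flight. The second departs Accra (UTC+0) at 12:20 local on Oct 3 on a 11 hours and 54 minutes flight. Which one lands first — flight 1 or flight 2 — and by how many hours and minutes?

the first, by 17 hours 9 minutes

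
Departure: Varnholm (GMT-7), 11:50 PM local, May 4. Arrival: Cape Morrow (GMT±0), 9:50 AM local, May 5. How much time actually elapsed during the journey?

3 hours

Departure in UTC: 11:50 PM + 7:00 = 6:50 AM on May 5.
Arrival is already UTC: 9:50 AM on May 5.
Elapsed = 9:50 AM − 6:50 AM = 3 hours.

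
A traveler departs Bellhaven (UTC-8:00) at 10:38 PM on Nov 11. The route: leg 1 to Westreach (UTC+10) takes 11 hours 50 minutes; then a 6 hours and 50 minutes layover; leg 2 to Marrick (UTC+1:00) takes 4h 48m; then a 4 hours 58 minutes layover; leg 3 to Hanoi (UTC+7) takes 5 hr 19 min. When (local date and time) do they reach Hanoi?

Convert departure to UTC: 10:38 PM + 8:00 = 6:38 AM UTC on Nov 12.
Add 11 hours 50 minutes leg 1 → 6:28 PM UTC.
Add 6 hours and 50 minutes layover in Westreach → 1:18 AM UTC (Nov 13).
Add 4 hours and 48 minutes leg 2 → 6:06 AM UTC.
Add 4 hours 58 minutes layover in Marrick → 11:04 AM UTC.
Add 5 hours and 19 minutes leg 3 → 4:23 PM UTC.
Hanoi is UTC+7:00, so local arrival = 4:23 PM + 7:00 = 11:23 PM on Nov 13.

11:23 PM on November 13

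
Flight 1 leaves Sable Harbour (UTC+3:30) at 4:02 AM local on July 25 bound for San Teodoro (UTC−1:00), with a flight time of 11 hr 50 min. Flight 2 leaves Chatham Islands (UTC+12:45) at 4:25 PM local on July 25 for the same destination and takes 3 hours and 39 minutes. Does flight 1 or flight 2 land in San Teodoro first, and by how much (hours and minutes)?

Flight 1 in UTC: 4:02 AM − 3:30 = 12:32 AM on Jul 25.
+11 hours 50 minutes → arrive 12:22 PM UTC on Jul 25.
Flight 2 in UTC: 4:25 PM − 12:45 = 3:40 AM on Jul 25.
+3 hours and 39 minutes → arrive 7:19 AM UTC on Jul 25.
Flight 2 lands earlier by 5 hours 3 minutes.

the second, by 5 hours 3 minutes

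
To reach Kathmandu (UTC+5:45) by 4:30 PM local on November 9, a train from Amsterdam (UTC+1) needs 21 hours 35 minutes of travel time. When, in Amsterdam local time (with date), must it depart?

Target arrival in UTC: 4:30 PM − 5:45 = 10:45 AM on Nov 9.
Subtract 21 hours and 35 minutes → departure 1:10 PM UTC on Nov 8.
Amsterdam is UTC+1:00: 1:10 PM + 1:00 = 2:10 PM on Nov 8.

2:10 PM on November 8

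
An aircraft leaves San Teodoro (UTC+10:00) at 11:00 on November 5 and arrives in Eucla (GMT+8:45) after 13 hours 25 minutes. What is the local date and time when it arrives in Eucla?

Convert departure to UTC: 11:00 − 10:00 = 01:00 UTC on Nov 5.
Add 13 hours and 25 minutes travel time → 14:25 UTC.
Eucla is UTC+8:45, so local arrival = 14:25 + 8:45 = 23:10 on Nov 5.

23:10 on Nov 5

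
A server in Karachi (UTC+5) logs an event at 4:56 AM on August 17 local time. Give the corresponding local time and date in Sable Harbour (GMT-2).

9:56 PM on August 16

Sable Harbour is 7:00 behind Karachi.
Shift by the zone difference: 4:56 AM − 7:00 = 9:56 PM on Aug 16 in Sable Harbour.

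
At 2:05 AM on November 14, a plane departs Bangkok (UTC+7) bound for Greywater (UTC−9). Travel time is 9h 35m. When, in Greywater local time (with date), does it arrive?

Greywater is 16:00 behind Bangkok.
After 9 hours and 35 minutes it is 11:40 AM in Bangkok.
Shift by the zone difference: 11:40 AM − 16:00 = 7:40 PM on Nov 13 in Greywater.

7:40 PM on November 13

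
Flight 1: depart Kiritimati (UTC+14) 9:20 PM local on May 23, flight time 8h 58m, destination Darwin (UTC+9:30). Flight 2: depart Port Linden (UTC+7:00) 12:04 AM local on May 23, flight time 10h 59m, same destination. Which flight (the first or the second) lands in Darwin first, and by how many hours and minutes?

Flight 1 in UTC: 9:20 PM − 14:00 = 7:20 AM on May 23.
+8 hours and 58 minutes → arrive 4:18 PM UTC on May 23.
Flight 2 in UTC: 12:04 AM − 7:00 = 5:04 PM on May 22.
+10 hours 59 minutes → arrive 4:03 AM UTC on May 23.
Flight 2 lands earlier by 12 hours 15 minutes.

the second, by 12 hours 15 minutes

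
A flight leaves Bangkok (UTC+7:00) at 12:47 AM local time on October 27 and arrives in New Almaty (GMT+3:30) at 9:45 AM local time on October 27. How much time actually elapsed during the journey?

Departure in UTC: 12:47 AM − 7:00 = 5:47 PM on Oct 26.
Arrival in UTC: 9:45 AM − 3:30 = 6:15 AM on Oct 27.
Elapsed = 6:15 AM − 5:47 PM (+1 day) = 12 hours 28 minutes.

12 hours 28 minutes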